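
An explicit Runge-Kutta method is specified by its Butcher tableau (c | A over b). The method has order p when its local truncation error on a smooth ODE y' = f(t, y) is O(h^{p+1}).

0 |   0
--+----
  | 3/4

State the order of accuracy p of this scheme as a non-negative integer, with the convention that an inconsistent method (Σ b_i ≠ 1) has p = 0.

b = (3/4)
c = (0)
Σ b_i: 3/4·1 = 3/4 ≠ 1 ⇒ order 0.

0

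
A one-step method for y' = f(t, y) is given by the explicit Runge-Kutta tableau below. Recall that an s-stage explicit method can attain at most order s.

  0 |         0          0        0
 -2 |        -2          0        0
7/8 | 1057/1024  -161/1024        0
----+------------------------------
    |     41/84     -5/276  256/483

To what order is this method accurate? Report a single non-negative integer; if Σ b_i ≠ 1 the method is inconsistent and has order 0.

3

b = (41/84, -5/276, 256/483)
c = (0, -2, 7/8)
Ac = (0, 0, 161/512)
Σ b_i: 41/84·1 + (-5/276)·1 + 256/483·1 = 1 ✓
b·c: (-5/276)·(-2) + 256/483·7/8 = 1/2 ✓
b·c²: (-5/276)·4 + 256/483·49/64 = 1/3 ✓
b·Ac: 256/483·161/512 = 1/6 ✓; 3 stages ⇒ order 3.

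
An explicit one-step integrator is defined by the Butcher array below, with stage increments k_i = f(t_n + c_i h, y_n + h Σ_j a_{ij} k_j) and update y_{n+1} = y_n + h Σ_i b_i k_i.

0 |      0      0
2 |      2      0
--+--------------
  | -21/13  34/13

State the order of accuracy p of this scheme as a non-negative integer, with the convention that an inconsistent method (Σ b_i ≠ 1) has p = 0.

1

b = (-21/13, 34/13)
c = (0, 2)
Σ b_i: (-21/13)·1 + 34/13·1 = 1 ✓
b·c: 34/13·2 = 68/13 ≠ 1/2 ⇒ order 1.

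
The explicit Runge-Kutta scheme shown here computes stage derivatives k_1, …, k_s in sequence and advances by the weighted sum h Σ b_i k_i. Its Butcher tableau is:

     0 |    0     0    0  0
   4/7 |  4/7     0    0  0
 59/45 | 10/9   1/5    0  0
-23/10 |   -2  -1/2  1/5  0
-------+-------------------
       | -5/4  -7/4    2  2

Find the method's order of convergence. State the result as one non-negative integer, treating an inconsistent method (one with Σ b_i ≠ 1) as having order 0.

b = (-5/4, -7/4, 2, 2)
c = (0, 4/7, 59/45, -23/10)
Ac = (0, 0, 4/35, -37/1575)
Σ b_i: (-5/4)·1 + (-7/4)·1 + 2·1 + 2·1 = 1 ✓
b·c: (-7/4)·4/7 + 2·59/45 + 2·(-23/10) = -134/45 ≠ 1/2 ⇒ order 1.

1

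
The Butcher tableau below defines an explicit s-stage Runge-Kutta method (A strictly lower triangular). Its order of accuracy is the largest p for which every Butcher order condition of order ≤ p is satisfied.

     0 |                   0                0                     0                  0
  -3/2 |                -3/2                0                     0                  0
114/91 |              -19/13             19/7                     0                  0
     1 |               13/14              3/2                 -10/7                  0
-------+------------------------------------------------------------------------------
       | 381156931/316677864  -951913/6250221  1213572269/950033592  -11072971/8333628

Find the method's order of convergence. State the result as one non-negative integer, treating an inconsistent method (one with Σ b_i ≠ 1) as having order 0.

3

b = (381156931/316677864, -951913/6250221, 1213572269/950033592, -11072971/8333628)
c = (0, -3/2, 114/91, 1)
Ac = (0, 0, -57/14, -10293/2548)
Σ b_i: 381156931/316677864·1 + (-951913/6250221)·1 + 1213572269/950033592·1 + (-11072971/8333628)·1 = 1 ✓
b·c: (-951913/6250221)·(-3/2) + 1213572269/950033592·114/91 + (-11072971/8333628)·1 = 1/2 ✓
b·c²: (-951913/6250221)·9/4 + 1213572269/950033592·12996/8281 + (-11072971/8333628)·1 = 1/3 ✓
b·Ac: 1213572269/950033592·(-57/14) + (-11072971/8333628)·(-10293/2548) = 1/6 ✓
b·c³: (-951913/6250221)·(-27/8) + 1213572269/950033592·1481544/753571 + (-11072971/8333628)·1 = 197956741/116670792 ≠ 1/4 ⇒ order 3.
b·(c∘Ac): 1213572269/950033592·(-3249/637) + (-11072971/8333628)·(-10293/2548) = -12754133/11111504 ≠ 1/8
b·Ac²: 1213572269/950033592·171/28 + (-11072971/8333628)·525429/463736 = 83762689/13304564 ≠ 1/12
b·A²c: (-11072971/8333628)·285/49 = -1129895/146204 ≠ 1/24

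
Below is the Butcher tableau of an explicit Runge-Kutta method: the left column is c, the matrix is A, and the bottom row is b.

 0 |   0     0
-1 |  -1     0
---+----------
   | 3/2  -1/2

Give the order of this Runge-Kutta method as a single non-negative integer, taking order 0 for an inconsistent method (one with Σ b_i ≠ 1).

b = (3/2, -1/2)
c = (0, -1)
Σ b_i: 3/2·1 + (-1/2)·1 = 1 ✓
b·c: (-1/2)·(-1) = 1/2 ✓; 2 stages ⇒ order 2.

2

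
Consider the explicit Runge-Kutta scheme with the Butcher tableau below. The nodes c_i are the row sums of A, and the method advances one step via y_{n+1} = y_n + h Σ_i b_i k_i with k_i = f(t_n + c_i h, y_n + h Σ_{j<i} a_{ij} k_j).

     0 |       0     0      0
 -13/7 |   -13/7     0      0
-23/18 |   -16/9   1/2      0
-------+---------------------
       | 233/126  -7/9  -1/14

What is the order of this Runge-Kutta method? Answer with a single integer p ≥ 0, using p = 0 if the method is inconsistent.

b = (233/126, -7/9, -1/14)
c = (0, -13/7, -23/18)
Ac = (0, 0, -13/14)
Σ b_i: 233/126·1 + (-7/9)·1 + (-1/14)·1 = 1 ✓
b·c: (-7/9)·(-13/7) + (-1/14)·(-23/18) = 43/28 ≠ 1/2 ⇒ order 1.

1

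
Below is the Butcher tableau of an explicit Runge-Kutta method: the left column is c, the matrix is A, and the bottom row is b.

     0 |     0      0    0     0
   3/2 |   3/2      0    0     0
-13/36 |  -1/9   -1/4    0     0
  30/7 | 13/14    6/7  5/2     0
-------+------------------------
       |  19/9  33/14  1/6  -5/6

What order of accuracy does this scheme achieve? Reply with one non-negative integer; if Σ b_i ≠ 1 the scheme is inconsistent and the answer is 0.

0

b = (19/9, 33/14, 1/6, -5/6)
c = (0, 3/2, -13/36, 30/7)
Ac = (0, 0, -3/8, 193/504)
Σ b_i: 19/9·1 + 33/14·1 + 1/6·1 + (-5/6)·1 = 479/126 ≠ 1 ⇒ order 0.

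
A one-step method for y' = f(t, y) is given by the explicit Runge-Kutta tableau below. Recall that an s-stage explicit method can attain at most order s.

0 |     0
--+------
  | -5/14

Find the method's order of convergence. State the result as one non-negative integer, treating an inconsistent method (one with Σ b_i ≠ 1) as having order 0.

0

b = (-5/14)
c = (0)
Σ b_i: (-5/14)·1 = -5/14 ≠ 1 ⇒ order 0.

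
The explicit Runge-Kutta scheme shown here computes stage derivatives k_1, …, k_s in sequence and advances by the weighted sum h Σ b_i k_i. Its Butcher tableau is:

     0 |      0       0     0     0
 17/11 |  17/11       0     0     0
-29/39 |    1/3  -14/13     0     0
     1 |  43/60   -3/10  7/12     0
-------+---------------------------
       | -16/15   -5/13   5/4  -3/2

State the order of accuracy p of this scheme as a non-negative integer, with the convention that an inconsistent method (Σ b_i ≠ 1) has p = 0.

0

b = (-16/15, -5/13, 5/4, -3/2)
c = (0, 17/11, -29/39, 1)
Ac = (0, 0, -238/143, -23099/25740)
Σ b_i: (-16/15)·1 + (-5/13)·1 + 5/4·1 + (-3/2)·1 = -1327/780 ≠ 1 ⇒ order 0.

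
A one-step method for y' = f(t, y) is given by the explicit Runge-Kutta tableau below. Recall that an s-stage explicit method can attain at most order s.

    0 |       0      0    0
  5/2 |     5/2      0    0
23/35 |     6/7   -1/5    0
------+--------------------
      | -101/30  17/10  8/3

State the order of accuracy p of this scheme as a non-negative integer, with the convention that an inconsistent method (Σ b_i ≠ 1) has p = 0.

b = (-101/30, 17/10, 8/3)
c = (0, 5/2, 23/35)
Ac = (0, 0, -1/2)
Σ b_i: (-101/30)·1 + 17/10·1 + 8/3·1 = 1 ✓
b·c: 17/10·5/2 + 8/3·23/35 = 2521/420 ≠ 1/2 ⇒ order 1.

1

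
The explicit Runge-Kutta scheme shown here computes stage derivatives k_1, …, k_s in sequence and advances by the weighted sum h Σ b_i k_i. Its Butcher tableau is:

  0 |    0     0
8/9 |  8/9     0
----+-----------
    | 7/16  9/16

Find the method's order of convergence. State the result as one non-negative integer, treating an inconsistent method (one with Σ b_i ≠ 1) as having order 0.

2

b = (7/16, 9/16)
c = (0, 8/9)
Σ b_i: 7/16·1 + 9/16·1 = 1 ✓
b·c: 9/16·8/9 = 1/2 ✓; 2 stages ⇒ order 2.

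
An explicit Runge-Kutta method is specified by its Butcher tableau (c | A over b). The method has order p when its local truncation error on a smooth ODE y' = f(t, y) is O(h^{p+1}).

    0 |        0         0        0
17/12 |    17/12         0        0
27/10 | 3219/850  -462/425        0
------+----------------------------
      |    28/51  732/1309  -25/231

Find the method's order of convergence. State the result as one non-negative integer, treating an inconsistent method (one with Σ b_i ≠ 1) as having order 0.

3

b = (28/51, 732/1309, -25/231)
c = (0, 17/12, 27/10)
Ac = (0, 0, -77/50)
Σ b_i: 28/51·1 + 732/1309·1 + (-25/231)·1 = 1 ✓
b·c: 732/1309·17/12 + (-25/231)·27/10 = 1/2 ✓
b·c²: 732/1309·289/144 + (-25/231)·729/100 = 1/3 ✓
b·Ac: (-25/231)·(-77/50) = 1/6 ✓; 3 stages ⇒ order 3.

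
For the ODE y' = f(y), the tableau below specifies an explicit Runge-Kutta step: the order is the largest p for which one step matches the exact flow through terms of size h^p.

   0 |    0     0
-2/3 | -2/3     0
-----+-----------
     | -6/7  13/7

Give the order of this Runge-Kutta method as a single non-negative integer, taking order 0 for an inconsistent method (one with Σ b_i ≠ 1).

b = (-6/7, 13/7)
c = (0, -2/3)
Σ b_i: (-6/7)·1 + 13/7·1 = 1 ✓
b·c: 13/7·(-2/3) = -26/21 ≠ 1/2 ⇒ order 1.

1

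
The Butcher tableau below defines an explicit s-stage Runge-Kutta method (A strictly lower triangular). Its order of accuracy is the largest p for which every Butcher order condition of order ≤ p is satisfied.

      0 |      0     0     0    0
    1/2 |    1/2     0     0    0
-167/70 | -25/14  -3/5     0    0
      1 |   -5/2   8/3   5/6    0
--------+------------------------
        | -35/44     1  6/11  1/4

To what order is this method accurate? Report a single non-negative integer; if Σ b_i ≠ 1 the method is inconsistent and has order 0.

b = (-35/44, 1, 6/11, 1/4)
c = (0, 1/2, -167/70, 1)
Ac = (0, 0, -3/10, -55/84)
Σ b_i: (-35/44)·1 + 1·1 + 6/11·1 + 1/4·1 = 1 ✓
b·c: 1·1/2 + 6/11·(-167/70) + 1/4·1 = -849/1540 ≠ 1/2 ⇒ order 1.

1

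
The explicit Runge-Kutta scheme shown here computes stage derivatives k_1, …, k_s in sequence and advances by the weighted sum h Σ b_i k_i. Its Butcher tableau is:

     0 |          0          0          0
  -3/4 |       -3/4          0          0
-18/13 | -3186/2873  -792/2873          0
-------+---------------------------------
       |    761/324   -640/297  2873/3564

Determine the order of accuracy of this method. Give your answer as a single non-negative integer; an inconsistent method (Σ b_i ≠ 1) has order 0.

b = (761/324, -640/297, 2873/3564)
c = (0, -3/4, -18/13)
Ac = (0, 0, 594/2873)
Σ b_i: 761/324·1 + (-640/297)·1 + 2873/3564·1 = 1 ✓
b·c: (-640/297)·(-3/4) + 2873/3564·(-18/13) = 1/2 ✓
b·c²: (-640/297)·9/16 + 2873/3564·324/169 = 1/3 ✓
b·Ac: 2873/3564·594/2873 = 1/6 ✓; 3 stages ⇒ order 3.

3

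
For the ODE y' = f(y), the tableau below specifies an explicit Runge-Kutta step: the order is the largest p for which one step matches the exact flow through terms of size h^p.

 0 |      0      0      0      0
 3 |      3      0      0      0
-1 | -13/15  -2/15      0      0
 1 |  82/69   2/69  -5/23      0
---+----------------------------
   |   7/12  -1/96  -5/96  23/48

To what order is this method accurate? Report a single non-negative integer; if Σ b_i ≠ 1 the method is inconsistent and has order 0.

b = (7/12, -1/96, -5/96, 23/48)
c = (0, 3, -1, 1)
Ac = (0, 0, -2/5, 7/23)
Σ b_i: 7/12·1 + (-1/96)·1 + (-5/96)·1 + 23/48·1 = 1 ✓
b·c: (-1/96)·3 + (-5/96)·(-1) + 23/48·1 = 1/2 ✓
b·c²: (-1/96)·9 + (-5/96)·1 + 23/48·1 = 1/3 ✓
b·Ac: (-5/96)·(-2/5) + 23/48·7/23 = 1/6 ✓
b·c³: (-1/96)·27 + (-5/96)·(-1) + 23/48·1 = 1/4 ✓
b·(c∘Ac): (-5/96)·2/5 + 23/48·7/23 = 1/8 ✓
b·Ac²: (-5/96)·(-6/5) + 23/48·1/23 = 1/12 ✓
b·A²c: 23/48·2/23 = 1/24 ✓; 4 stages ⇒ order 4.

4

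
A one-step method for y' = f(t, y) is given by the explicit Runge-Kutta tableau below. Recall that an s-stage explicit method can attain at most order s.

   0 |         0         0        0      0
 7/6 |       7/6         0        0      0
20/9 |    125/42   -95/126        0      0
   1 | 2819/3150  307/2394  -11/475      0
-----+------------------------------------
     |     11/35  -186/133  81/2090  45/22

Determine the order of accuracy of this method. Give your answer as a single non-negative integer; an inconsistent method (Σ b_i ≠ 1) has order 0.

b = (11/35, -186/133, 81/2090, 45/22)
c = (0, 7/6, 20/9, 1)
Ac = (0, 0, -95/108, 53/540)
Σ b_i: 11/35·1 + (-186/133)·1 + 81/2090·1 + 45/22·1 = 1 ✓
b·c: (-186/133)·7/6 + 81/2090·20/9 + 45/22·1 = 1/2 ✓
b·c²: (-186/133)·49/36 + 81/2090·400/81 + 45/22·1 = 1/3 ✓
b·Ac: 81/2090·(-95/108) + 45/22·53/540 = 1/6 ✓
b·c³: (-186/133)·343/216 + 81/2090·8000/729 + 45/22·1 = 1/4 ✓
b·(c∘Ac): 81/2090·(-475/243) + 45/22·53/540 = 1/8 ✓
b·Ac²: 81/2090·(-665/648) + 45/22·13/216 = 1/12 ✓
b·A²c: 45/22·11/540 = 1/24 ✓; 4 stages ⇒ order 4.

4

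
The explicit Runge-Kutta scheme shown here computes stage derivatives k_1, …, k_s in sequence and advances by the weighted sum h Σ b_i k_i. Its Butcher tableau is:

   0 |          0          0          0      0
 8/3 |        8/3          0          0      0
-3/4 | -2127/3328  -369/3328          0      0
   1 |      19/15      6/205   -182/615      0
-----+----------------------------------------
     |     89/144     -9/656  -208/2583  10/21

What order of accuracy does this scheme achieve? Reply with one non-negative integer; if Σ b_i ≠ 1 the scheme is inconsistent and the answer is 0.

4

b = (89/144, -9/656, -208/2583, 10/21)
c = (0, 8/3, -3/4, 1)
Ac = (0, 0, -123/416, 3/10)
Σ b_i: 89/144·1 + (-9/656)·1 + (-208/2583)·1 + 10/21·1 = 1 ✓
b·c: (-9/656)·8/3 + (-208/2583)·(-3/4) + 10/21·1 = 1/2 ✓
b·c²: (-9/656)·64/9 + (-208/2583)·9/16 + 10/21·1 = 1/3 ✓
b·Ac: (-208/2583)·(-123/416) + 10/21·3/10 = 1/6 ✓
b·c³: (-9/656)·512/27 + (-208/2583)·(-27/64) + 10/21·1 = 1/4 ✓
b·(c∘Ac): (-208/2583)·369/1664 + 10/21·3/10 = 1/8 ✓
b·Ac²: (-208/2583)·(-41/52) + 10/21·1/24 = 1/12 ✓
b·A²c: 10/21·7/80 = 1/24 ✓; 4 stages ⇒ order 4.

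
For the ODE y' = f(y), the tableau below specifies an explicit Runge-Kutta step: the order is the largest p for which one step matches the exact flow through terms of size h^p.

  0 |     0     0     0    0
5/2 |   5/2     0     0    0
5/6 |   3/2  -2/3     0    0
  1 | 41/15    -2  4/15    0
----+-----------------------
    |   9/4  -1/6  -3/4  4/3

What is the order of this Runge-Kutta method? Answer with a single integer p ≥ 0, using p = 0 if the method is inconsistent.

0

b = (9/4, -1/6, -3/4, 4/3)
c = (0, 5/2, 5/6, 1)
Ac = (0, 0, -5/3, -43/9)
Σ b_i: 9/4·1 + (-1/6)·1 + (-3/4)·1 + 4/3·1 = 8/3 ≠ 1 ⇒ order 0.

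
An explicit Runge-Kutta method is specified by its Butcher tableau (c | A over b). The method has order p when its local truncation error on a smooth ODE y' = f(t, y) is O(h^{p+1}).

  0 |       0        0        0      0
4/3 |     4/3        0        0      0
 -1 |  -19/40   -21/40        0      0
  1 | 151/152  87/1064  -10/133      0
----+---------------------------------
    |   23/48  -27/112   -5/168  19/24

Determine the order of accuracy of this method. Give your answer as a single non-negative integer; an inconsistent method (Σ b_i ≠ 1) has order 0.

b = (23/48, -27/112, -5/168, 19/24)
c = (0, 4/3, -1, 1)
Ac = (0, 0, -7/10, 7/38)
Σ b_i: 23/48·1 + (-27/112)·1 + (-5/168)·1 + 19/24·1 = 1 ✓
b·c: (-27/112)·4/3 + (-5/168)·(-1) + 19/24·1 = 1/2 ✓
b·c²: (-27/112)·16/9 + (-5/168)·1 + 19/24·1 = 1/3 ✓
b·Ac: (-5/168)·(-7/10) + 19/24·7/38 = 1/6 ✓
b·c³: (-27/112)·64/27 + (-5/168)·(-1) + 19/24·1 = 1/4 ✓
b·(c∘Ac): (-5/168)·7/10 + 19/24·7/38 = 1/8 ✓
b·Ac²: (-5/168)·(-14/15) + 19/24·4/57 = 1/12 ✓
b·A²c: 19/24·1/19 = 1/24 ✓; 4 stages ⇒ order 4.

4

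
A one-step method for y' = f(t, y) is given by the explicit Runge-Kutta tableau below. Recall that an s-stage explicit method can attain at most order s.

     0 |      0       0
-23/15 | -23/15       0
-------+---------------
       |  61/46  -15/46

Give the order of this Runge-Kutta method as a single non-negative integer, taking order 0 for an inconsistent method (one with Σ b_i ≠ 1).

2

b = (61/46, -15/46)
c = (0, -23/15)
Σ b_i: 61/46·1 + (-15/46)·1 = 1 ✓
b·c: (-15/46)·(-23/15) = 1/2 ✓; 2 stages ⇒ order 2.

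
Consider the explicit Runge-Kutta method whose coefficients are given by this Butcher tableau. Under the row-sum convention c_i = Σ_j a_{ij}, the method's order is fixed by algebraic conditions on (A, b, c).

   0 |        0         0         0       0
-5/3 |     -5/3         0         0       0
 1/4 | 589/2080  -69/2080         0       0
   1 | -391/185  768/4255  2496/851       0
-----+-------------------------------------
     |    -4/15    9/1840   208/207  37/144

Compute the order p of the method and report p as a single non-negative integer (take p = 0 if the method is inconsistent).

4

b = (-4/15, 9/1840, 208/207, 37/144)
c = (0, -5/3, 1/4, 1)
Ac = (0, 0, 23/416, 16/37)
Σ b_i: (-4/15)·1 + 9/1840·1 + 208/207·1 + 37/144·1 = 1 ✓
b·c: 9/1840·(-5/3) + 208/207·1/4 + 37/144·1 = 1/2 ✓
b·c²: 9/1840·25/9 + 208/207·1/16 + 37/144·1 = 1/3 ✓
b·Ac: 208/207·23/416 + 37/144·16/37 = 1/6 ✓
b·c³: 9/1840·(-125/27) + 208/207·1/64 + 37/144·1 = 1/4 ✓
b·(c∘Ac): 208/207·23/1664 + 37/144·16/37 = 1/8 ✓
b·Ac²: 208/207·(-115/1248) + 37/144·76/111 = 1/12 ✓
b·A²c: 37/144·6/37 = 1/24 ✓; 4 stages ⇒ order 4.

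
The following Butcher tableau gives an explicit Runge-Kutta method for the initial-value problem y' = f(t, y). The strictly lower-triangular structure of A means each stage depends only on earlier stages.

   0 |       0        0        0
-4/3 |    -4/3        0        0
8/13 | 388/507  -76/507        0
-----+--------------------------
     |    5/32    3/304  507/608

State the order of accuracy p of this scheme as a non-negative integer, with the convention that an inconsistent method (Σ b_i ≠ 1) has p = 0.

b = (5/32, 3/304, 507/608)
c = (0, -4/3, 8/13)
Ac = (0, 0, 304/1521)
Σ b_i: 5/32·1 + 3/304·1 + 507/608·1 = 1 ✓
b·c: 3/304·(-4/3) + 507/608·8/13 = 1/2 ✓
b·c²: 3/304·16/9 + 507/608·64/169 = 1/3 ✓
b·Ac: 507/608·304/1521 = 1/6 ✓; 3 stages ⇒ order 3.

3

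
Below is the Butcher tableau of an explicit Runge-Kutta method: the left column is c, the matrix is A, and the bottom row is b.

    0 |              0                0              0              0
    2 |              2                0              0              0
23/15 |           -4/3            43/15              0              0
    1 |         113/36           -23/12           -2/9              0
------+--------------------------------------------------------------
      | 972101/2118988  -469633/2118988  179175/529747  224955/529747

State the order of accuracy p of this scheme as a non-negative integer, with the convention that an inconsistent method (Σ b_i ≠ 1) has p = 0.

3

b = (972101/2118988, -469633/2118988, 179175/529747, 224955/529747)
c = (0, 2, 23/15, 1)
Ac = (0, 0, 86/15, -1127/270)
Σ b_i: 972101/2118988·1 + (-469633/2118988)·1 + 179175/529747·1 + 224955/529747·1 = 1 ✓
b·c: (-469633/2118988)·2 + 179175/529747·23/15 + 224955/529747·1 = 1/2 ✓
b·c²: (-469633/2118988)·4 + 179175/529747·529/225 + 224955/529747·1 = 1/3 ✓
b·Ac: 179175/529747·86/15 + 224955/529747·(-1127/270) = 1/6 ✓
b·c³: (-469633/2118988)·8 + 179175/529747·12167/3375 + 224955/529747·1 = -3077032/23838615 ≠ 1/4 ⇒ order 3.
b·(c∘Ac): 179175/529747·1978/225 + 224955/529747·(-1127/270) = 1272337/1059494 ≠ 1/8
b·Ac²: 179175/529747·172/15 + 224955/529747·(-16583/2025) = 9555883/23838615 ≠ 1/12
b·A²c: 224955/529747·(-172/135) = -859828/1589241 ≠ 1/24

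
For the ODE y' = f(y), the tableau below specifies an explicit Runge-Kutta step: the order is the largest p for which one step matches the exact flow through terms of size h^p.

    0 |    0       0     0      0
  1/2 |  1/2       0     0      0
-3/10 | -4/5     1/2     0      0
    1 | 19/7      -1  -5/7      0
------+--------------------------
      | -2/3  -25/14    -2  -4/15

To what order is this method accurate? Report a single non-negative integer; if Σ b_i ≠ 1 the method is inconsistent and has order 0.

b = (-2/3, -25/14, -2, -4/15)
c = (0, 1/2, -3/10, 1)
Ac = (0, 0, 1/4, -2/7)
Σ b_i: (-2/3)·1 + (-25/14)·1 + (-2)·1 + (-4/15)·1 = -991/210 ≠ 1 ⇒ order 0.

0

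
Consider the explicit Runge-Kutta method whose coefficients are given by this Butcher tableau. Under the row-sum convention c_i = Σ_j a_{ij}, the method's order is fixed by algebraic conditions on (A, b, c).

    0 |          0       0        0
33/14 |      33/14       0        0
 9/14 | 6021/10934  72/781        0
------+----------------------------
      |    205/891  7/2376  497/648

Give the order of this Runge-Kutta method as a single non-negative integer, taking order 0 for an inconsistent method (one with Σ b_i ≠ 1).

b = (205/891, 7/2376, 497/648)
c = (0, 33/14, 9/14)
Ac = (0, 0, 108/497)
Σ b_i: 205/891·1 + 7/2376·1 + 497/648·1 = 1 ✓
b·c: 7/2376·33/14 + 497/648·9/14 = 1/2 ✓
b·c²: 7/2376·1089/196 + 497/648·81/196 = 1/3 ✓
b·Ac: 497/648·108/497 = 1/6 ✓; 3 stages ⇒ order 3.

3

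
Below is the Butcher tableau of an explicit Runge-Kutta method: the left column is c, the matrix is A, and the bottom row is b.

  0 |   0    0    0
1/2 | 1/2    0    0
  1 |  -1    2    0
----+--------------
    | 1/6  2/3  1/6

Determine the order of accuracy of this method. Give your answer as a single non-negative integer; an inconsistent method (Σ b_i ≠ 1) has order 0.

3

b = (1/6, 2/3, 1/6)
c = (0, 1/2, 1)
Ac = (0, 0, 1)
Σ b_i: 1/6·1 + 2/3·1 + 1/6·1 = 1 ✓
b·c: 2/3·1/2 + 1/6·1 = 1/2 ✓
b·c²: 2/3·1/4 + 1/6·1 = 1/3 ✓
b·Ac: 1/6·1 = 1/6 ✓; 3 stages ⇒ order 3.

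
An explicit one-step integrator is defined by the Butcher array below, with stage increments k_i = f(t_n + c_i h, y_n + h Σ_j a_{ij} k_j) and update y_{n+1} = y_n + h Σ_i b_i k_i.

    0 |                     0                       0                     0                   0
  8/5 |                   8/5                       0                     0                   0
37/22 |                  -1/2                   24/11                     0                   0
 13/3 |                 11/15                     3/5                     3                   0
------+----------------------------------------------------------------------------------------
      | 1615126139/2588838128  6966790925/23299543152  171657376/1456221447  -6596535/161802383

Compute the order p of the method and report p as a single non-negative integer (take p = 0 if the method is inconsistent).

3

b = (1615126139/2588838128, 6966790925/23299543152, 171657376/1456221447, -6596535/161802383)
c = (0, 8/5, 37/22, 13/3)
Ac = (0, 0, 192/55, 3303/550)
Σ b_i: 1615126139/2588838128·1 + 6966790925/23299543152·1 + 171657376/1456221447·1 + (-6596535/161802383)·1 = 1 ✓
b·c: 6966790925/23299543152·8/5 + 171657376/1456221447·37/22 + (-6596535/161802383)·13/3 = 1/2 ✓
b·c²: 6966790925/23299543152·64/25 + 171657376/1456221447·1369/484 + (-6596535/161802383)·169/9 = 1/3 ✓
b·Ac: 171657376/1456221447·192/55 + (-6596535/161802383)·3303/550 = 1/6 ✓
b·c³: 6966790925/23299543152·512/125 + 171657376/1456221447·50653/10648 + (-6596535/161802383)·2197/27 = -122693030371/80092179585 ≠ 1/4 ⇒ order 3.
b·(c∘Ac): 171657376/1456221447·3552/605 + (-6596535/161802383)·14313/550 = -358119487/970814298 ≠ 1/8
b·Ac²: 171657376/1456221447·1536/275 + (-6596535/161802383)·606303/60500 = 26679963463/106789572780 ≠ 1/12
b·A²c: (-6596535/161802383)·576/55 = -69083712/161802383 ≠ 1/24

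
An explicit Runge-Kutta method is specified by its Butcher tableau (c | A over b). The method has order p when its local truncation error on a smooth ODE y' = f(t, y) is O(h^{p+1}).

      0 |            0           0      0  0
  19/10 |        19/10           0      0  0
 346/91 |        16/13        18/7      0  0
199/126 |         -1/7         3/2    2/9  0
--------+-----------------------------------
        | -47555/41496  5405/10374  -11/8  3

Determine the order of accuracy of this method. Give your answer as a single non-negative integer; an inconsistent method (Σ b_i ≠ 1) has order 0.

b = (-47555/41496, 5405/10374, -11/8, 3)
c = (0, 19/10, 346/91, 199/126)
Ac = (0, 0, 171/35, 60523/16380)
Σ b_i: (-47555/41496)·1 + 5405/10374·1 + (-11/8)·1 + 3·1 = 1 ✓
b·c: 5405/10374·19/10 + (-11/8)·346/91 + 3·199/126 = 1/2 ✓
b·c²: 5405/10374·361/100 + (-11/8)·119716/8281 + 3·39601/15876 = -94031129/8943480 ≠ 1/3 ⇒ order 2.
b·Ac: (-11/8)·171/35 + 3·60523/16380 = 47687/10920 ≠ 1/6

2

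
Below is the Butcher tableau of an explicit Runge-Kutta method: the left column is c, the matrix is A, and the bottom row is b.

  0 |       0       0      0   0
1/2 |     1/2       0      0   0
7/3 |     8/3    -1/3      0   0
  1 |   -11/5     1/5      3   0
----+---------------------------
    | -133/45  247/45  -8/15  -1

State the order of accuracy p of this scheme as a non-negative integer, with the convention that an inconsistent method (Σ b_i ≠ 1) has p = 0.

2

b = (-133/45, 247/45, -8/15, -1)
c = (0, 1/2, 7/3, 1)
Ac = (0, 0, -1/6, 71/10)
Σ b_i: (-133/45)·1 + 247/45·1 + (-8/15)·1 + (-1)·1 = 1 ✓
b·c: 247/45·1/2 + (-8/15)·7/3 + (-1)·1 = 1/2 ✓
b·c²: 247/45·1/4 + (-8/15)·49/9 + (-1)·1 = -1367/540 ≠ 1/3 ⇒ order 2.
b·Ac: (-8/15)·(-1/6) + (-1)·71/10 = -631/90 ≠ 1/6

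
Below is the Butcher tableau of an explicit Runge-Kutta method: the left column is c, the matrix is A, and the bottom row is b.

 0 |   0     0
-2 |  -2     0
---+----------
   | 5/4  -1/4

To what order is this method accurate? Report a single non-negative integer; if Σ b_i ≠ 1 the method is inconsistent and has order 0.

b = (5/4, -1/4)
c = (0, -2)
Σ b_i: 5/4·1 + (-1/4)·1 = 1 ✓
b·c: (-1/4)·(-2) = 1/2 ✓; 2 stages ⇒ order 2.

2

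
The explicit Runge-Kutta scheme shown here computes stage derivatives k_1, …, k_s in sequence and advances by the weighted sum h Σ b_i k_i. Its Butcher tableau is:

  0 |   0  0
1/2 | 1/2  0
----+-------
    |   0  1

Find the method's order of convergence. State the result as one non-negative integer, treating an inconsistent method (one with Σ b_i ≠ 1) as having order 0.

2

b = (0, 1)
c = (0, 1/2)
Σ b_i: 1·1 = 1 ✓
b·c: 1·1/2 = 1/2 ✓; 2 stages ⇒ order 2.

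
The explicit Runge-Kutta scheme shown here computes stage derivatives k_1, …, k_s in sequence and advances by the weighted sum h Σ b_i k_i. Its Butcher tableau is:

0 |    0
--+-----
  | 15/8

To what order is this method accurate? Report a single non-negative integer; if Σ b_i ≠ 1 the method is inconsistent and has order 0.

b = (15/8)
c = (0)
Σ b_i: 15/8·1 = 15/8 ≠ 1 ⇒ order 0.

0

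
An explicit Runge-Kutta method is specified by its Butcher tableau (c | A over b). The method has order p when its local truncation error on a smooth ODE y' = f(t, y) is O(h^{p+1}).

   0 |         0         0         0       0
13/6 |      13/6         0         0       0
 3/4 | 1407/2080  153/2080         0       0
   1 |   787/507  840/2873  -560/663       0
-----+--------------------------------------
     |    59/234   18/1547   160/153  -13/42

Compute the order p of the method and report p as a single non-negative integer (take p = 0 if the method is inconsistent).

b = (59/234, 18/1547, 160/153, -13/42)
c = (0, 13/6, 3/4, 1)
Ac = (0, 0, 51/320, 0)
Σ b_i: 59/234·1 + 18/1547·1 + 160/153·1 + (-13/42)·1 = 1 ✓
b·c: 18/1547·13/6 + 160/153·3/4 + (-13/42)·1 = 1/2 ✓
b·c²: 18/1547·169/36 + 160/153·9/16 + (-13/42)·1 = 1/3 ✓
b·Ac: 160/153·51/320 = 1/6 ✓
b·c³: 18/1547·2197/216 + 160/153·27/64 + (-13/42)·1 = 1/4 ✓
b·(c∘Ac): 160/153·153/1280 = 1/8 ✓
b·Ac²: 160/153·221/640 + (-13/42)·35/39 = 1/12 ✓
b·A²c: (-13/42)·(-7/52) = 1/24 ✓; 4 stages ⇒ order 4.

4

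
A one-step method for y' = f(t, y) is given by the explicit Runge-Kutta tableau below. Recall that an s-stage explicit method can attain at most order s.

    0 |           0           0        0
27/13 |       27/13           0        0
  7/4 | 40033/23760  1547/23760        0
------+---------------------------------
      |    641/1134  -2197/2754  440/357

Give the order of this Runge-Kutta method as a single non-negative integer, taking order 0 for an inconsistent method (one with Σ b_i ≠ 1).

3

b = (641/1134, -2197/2754, 440/357)
c = (0, 27/13, 7/4)
Ac = (0, 0, 119/880)
Σ b_i: 641/1134·1 + (-2197/2754)·1 + 440/357·1 = 1 ✓
b·c: (-2197/2754)·27/13 + 440/357·7/4 = 1/2 ✓
b·c²: (-2197/2754)·729/169 + 440/357·49/16 = 1/3 ✓
b·Ac: 440/357·119/880 = 1/6 ✓; 3 stages ⇒ order 3.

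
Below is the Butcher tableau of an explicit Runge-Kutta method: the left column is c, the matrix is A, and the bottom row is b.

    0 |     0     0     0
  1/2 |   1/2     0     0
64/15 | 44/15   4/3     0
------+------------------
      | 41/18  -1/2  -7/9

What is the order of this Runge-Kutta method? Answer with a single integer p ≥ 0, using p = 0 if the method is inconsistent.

1

b = (41/18, -1/2, -7/9)
c = (0, 1/2, 64/15)
Ac = (0, 0, 2/3)
Σ b_i: 41/18·1 + (-1/2)·1 + (-7/9)·1 = 1 ✓
b·c: (-1/2)·1/2 + (-7/9)·64/15 = -1927/540 ≠ 1/2 ⇒ order 1.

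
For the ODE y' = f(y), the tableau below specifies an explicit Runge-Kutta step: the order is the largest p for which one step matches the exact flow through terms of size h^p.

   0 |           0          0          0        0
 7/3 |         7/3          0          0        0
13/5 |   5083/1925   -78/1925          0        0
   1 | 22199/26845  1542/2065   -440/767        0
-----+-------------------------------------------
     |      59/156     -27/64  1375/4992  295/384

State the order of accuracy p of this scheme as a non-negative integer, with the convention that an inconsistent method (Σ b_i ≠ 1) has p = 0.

4

b = (59/156, -27/64, 1375/4992, 295/384)
c = (0, 7/3, 13/5, 1)
Ac = (0, 0, -26/275, 74/295)
Σ b_i: 59/156·1 + (-27/64)·1 + 1375/4992·1 + 295/384·1 = 1 ✓
b·c: (-27/64)·7/3 + 1375/4992·13/5 + 295/384·1 = 1/2 ✓
b·c²: (-27/64)·49/9 + 1375/4992·169/25 + 295/384·1 = 1/3 ✓
b·Ac: 1375/4992·(-26/275) + 295/384·74/295 = 1/6 ✓
b·c³: (-27/64)·343/27 + 1375/4992·2197/125 + 295/384·1 = 1/4 ✓
b·(c∘Ac): 1375/4992·(-338/1375) + 295/384·74/295 = 1/8 ✓
b·Ac²: 1375/4992·(-182/825) + 295/384·166/885 = 1/12 ✓
b·A²c: 295/384·16/295 = 1/24 ✓; 4 stages ⇒ order 4.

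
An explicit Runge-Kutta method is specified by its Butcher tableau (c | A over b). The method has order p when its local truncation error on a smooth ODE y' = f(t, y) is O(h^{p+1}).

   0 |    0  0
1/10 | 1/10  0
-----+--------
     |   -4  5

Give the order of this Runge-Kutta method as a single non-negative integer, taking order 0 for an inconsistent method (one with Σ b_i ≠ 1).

2

b = (-4, 5)
c = (0, 1/10)
Σ b_i: (-4)·1 + 5·1 = 1 ✓
b·c: 5·1/10 = 1/2 ✓; 2 stages ⇒ order 2.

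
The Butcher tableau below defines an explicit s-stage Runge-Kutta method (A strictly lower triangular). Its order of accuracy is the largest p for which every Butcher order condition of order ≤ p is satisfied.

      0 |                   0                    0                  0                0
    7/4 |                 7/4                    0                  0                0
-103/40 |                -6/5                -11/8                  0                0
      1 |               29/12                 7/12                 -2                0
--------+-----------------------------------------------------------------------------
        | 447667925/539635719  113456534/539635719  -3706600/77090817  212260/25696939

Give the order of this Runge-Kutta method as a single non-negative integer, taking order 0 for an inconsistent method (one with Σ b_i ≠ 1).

3

b = (447667925/539635719, 113456534/539635719, -3706600/77090817, 212260/25696939)
c = (0, 7/4, -103/40, 1)
Ac = (0, 0, -77/32, 1481/240)
Σ b_i: 447667925/539635719·1 + 113456534/539635719·1 + (-3706600/77090817)·1 + 212260/25696939·1 = 1 ✓
b·c: 113456534/539635719·7/4 + (-3706600/77090817)·(-103/40) + 212260/25696939·1 = 1/2 ✓
b·c²: 113456534/539635719·49/16 + (-3706600/77090817)·10609/1600 + 212260/25696939·1 = 1/3 ✓
b·Ac: (-3706600/77090817)·(-77/32) + 212260/25696939·1481/240 = 1/6 ✓
b·c³: 113456534/539635719·343/64 + (-3706600/77090817)·(-1092727/64000) + 212260/25696939·1 = 16084043307/8223020480 ≠ 1/4 ⇒ order 3.
b·(c∘Ac): (-3706600/77090817)·7931/1280 + 212260/25696939·1481/240 = -203061097/822302048 ≠ 1/8
b·Ac²: (-3706600/77090817)·(-539/128) + 212260/25696939·(-55079/4800) = 83013431/770908170 ≠ 1/12
b·A²c: 212260/25696939·77/16 = 4086005/102787756 ≠ 1/24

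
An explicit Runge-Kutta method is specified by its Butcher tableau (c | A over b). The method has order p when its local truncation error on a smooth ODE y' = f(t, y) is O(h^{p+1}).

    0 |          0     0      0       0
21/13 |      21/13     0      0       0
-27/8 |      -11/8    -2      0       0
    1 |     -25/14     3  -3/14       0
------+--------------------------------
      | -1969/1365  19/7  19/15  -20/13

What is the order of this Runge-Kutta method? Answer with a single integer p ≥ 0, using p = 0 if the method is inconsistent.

1

b = (-1969/1365, 19/7, 19/15, -20/13)
c = (0, 21/13, -27/8, 1)
Ac = (0, 0, -42/13, 8109/1456)
Σ b_i: (-1969/1365)·1 + 19/7·1 + 19/15·1 + (-20/13)·1 = 1 ✓
b·c: 19/7·21/13 + 19/15·(-27/8) + (-20/13)·1 = -743/520 ≠ 1/2 ⇒ order 1.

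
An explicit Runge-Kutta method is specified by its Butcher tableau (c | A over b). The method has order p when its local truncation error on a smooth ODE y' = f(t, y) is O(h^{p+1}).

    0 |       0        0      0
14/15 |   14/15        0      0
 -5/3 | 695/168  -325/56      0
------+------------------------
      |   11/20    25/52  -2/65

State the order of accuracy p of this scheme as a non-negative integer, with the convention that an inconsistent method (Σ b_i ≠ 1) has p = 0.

b = (11/20, 25/52, -2/65)
c = (0, 14/15, -5/3)
Ac = (0, 0, -65/12)
Σ b_i: 11/20·1 + 25/52·1 + (-2/65)·1 = 1 ✓
b·c: 25/52·14/15 + (-2/65)·(-5/3) = 1/2 ✓
b·c²: 25/52·196/225 + (-2/65)·25/9 = 1/3 ✓
b·Ac: (-2/65)·(-65/12) = 1/6 ✓; 3 stages ⇒ order 3.

3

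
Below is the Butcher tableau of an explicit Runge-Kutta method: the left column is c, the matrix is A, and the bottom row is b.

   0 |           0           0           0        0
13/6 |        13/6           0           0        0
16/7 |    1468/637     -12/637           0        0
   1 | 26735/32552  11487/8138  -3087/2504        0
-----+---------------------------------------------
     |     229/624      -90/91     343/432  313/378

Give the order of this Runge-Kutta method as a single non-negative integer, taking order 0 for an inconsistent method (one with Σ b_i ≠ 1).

4

b = (229/624, -90/91, 343/432, 313/378)
c = (0, 13/6, 16/7, 1)
Ac = (0, 0, -2/49, 301/1252)
Σ b_i: 229/624·1 + (-90/91)·1 + 343/432·1 + 313/378·1 = 1 ✓
b·c: (-90/91)·13/6 + 343/432·16/7 + 313/378·1 = 1/2 ✓
b·c²: (-90/91)·169/36 + 343/432·256/49 + 313/378·1 = 1/3 ✓
b·Ac: 343/432·(-2/49) + 313/378·301/1252 = 1/6 ✓
b·c³: (-90/91)·2197/216 + 343/432·4096/343 + 313/378·1 = 1/4 ✓
b·(c∘Ac): 343/432·(-32/343) + 313/378·301/1252 = 1/8 ✓
b·Ac²: 343/432·(-13/147) + 313/378·1393/7512 = 1/12 ✓
b·A²c: 313/378·63/1252 = 1/24 ✓; 4 stages ⇒ order 4.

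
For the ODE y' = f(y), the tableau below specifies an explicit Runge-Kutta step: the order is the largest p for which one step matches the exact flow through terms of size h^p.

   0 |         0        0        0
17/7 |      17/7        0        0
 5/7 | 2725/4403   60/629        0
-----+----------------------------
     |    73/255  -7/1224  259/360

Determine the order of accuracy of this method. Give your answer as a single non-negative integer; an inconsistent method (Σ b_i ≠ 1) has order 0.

3

b = (73/255, -7/1224, 259/360)
c = (0, 17/7, 5/7)
Ac = (0, 0, 60/259)
Σ b_i: 73/255·1 + (-7/1224)·1 + 259/360·1 = 1 ✓
b·c: (-7/1224)·17/7 + 259/360·5/7 = 1/2 ✓
b·c²: (-7/1224)·289/49 + 259/360·25/49 = 1/3 ✓
b·Ac: 259/360·60/259 = 1/6 ✓; 3 stages ⇒ order 3.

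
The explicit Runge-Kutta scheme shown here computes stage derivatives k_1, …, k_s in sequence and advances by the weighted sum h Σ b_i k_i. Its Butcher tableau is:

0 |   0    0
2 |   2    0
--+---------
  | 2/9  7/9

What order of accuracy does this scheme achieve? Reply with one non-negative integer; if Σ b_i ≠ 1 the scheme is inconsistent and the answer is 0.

1

b = (2/9, 7/9)
c = (0, 2)
Σ b_i: 2/9·1 + 7/9·1 = 1 ✓
b·c: 7/9·2 = 14/9 ≠ 1/2 ⇒ order 1.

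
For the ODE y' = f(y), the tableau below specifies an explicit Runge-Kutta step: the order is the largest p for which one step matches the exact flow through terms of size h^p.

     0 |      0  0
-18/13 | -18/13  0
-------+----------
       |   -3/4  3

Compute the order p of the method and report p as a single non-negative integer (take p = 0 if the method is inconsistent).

0

b = (-3/4, 3)
c = (0, -18/13)
Σ b_i: (-3/4)·1 + 3·1 = 9/4 ≠ 1 ⇒ order 0.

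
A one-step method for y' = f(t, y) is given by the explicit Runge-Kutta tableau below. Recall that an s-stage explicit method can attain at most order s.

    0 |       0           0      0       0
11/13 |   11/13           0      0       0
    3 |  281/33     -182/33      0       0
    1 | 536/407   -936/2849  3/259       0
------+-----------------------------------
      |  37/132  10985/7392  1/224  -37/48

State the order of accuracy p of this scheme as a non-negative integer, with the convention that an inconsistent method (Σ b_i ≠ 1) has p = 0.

4

b = (37/132, 10985/7392, 1/224, -37/48)
c = (0, 11/13, 3, 1)
Ac = (0, 0, -14/3, -9/37)
Σ b_i: 37/132·1 + 10985/7392·1 + 1/224·1 + (-37/48)·1 = 1 ✓
b·c: 10985/7392·11/13 + 1/224·3 + (-37/48)·1 = 1/2 ✓
b·c²: 10985/7392·121/169 + 1/224·9 + (-37/48)·1 = 1/3 ✓
b·Ac: 1/224·(-14/3) + (-37/48)·(-9/37) = 1/6 ✓
b·c³: 10985/7392·1331/2197 + 1/224·27 + (-37/48)·1 = 1/4 ✓
b·(c∘Ac): 1/224·(-14) + (-37/48)·(-9/37) = 1/8 ✓
b·Ac²: 1/224·(-154/39) + (-37/48)·(-63/481) = 1/12 ✓
b·A²c: (-37/48)·(-2/37) = 1/24 ✓; 4 stages ⇒ order 4.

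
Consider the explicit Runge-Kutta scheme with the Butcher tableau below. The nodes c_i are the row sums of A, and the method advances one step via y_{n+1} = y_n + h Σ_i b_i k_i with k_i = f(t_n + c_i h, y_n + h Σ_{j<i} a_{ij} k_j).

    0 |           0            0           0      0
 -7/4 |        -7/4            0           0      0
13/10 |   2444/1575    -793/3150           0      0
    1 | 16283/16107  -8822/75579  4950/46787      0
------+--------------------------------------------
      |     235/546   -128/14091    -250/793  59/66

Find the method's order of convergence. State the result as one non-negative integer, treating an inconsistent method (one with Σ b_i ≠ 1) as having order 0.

b = (235/546, -128/14091, -250/793, 59/66)
c = (0, -7/4, 13/10, 1)
Ac = (0, 0, 793/1800, 121/354)
Σ b_i: 235/546·1 + (-128/14091)·1 + (-250/793)·1 + 59/66·1 = 1 ✓
b·c: (-128/14091)·(-7/4) + (-250/793)·13/10 + 59/66·1 = 1/2 ✓
b·c²: (-128/14091)·49/16 + (-250/793)·169/100 + 59/66·1 = 1/3 ✓
b·Ac: (-250/793)·793/1800 + 59/66·121/354 = 1/6 ✓
b·c³: (-128/14091)·(-343/64) + (-250/793)·2197/1000 + 59/66·1 = 1/4 ✓
b·(c∘Ac): (-250/793)·10309/18000 + 59/66·121/354 = 1/8 ✓
b·Ac²: (-250/793)·(-5551/7200) + 59/66·(-253/1416) = 1/12 ✓
b·A²c: 59/66·11/236 = 1/24 ✓; 4 stages ⇒ order 4.

4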